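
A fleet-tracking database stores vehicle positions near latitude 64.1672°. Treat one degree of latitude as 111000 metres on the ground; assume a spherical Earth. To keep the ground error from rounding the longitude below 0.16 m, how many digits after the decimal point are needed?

At 64.1672° one degree of longitude covers 111000 × cos 64.1672° ≈ 111000 × 0.4357 ≈ 48367.9 m.
Rounding to N decimal places gives at most 0.5 × 10⁻ᴺ degrees of error, i.e. 0.5 × 10⁻ᴺ × 48367.9 m.
Need 0.5 × 48367.9 × 10⁻ᴺ ≤ 0.16 → 10⁻ᴺ ≤ 6.616e-06, so N ≥ 5.18.
N = 5 would give 0.242 m (too coarse); N = 6 gives 0.0242 m ≤ 0.16 m.

6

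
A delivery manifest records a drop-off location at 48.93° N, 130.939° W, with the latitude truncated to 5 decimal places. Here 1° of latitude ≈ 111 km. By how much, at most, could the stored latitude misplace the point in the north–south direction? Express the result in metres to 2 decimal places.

Truncating at 5 decimal places can drop up to a full unit in the last place, so the latitude may be off by as much as 1e-05°.
Along the meridian that is 1e-05° × 111000 m/° = 1.11 m.

1.11 metres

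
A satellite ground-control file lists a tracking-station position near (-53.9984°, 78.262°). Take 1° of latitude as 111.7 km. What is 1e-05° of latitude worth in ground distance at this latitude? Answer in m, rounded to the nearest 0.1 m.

1e-05° × 111700 m/° = 1.117 m.

1.1 m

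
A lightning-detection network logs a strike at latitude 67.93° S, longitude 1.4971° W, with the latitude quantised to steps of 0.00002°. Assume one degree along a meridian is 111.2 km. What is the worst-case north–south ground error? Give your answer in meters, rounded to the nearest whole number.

With a 0.00002° grid the true value lies within half a step, ±0.00002°/2 = ±1e-05°, of the stored one.
Along the meridian that is 1e-05° × 111200 m/° = 1.112 m.

1 meters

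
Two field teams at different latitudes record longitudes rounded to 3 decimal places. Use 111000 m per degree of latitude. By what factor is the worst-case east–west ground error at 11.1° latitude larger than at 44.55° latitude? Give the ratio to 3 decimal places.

Rounding to 3 decimal places leaves the longitude within ±0.0005° of the true value.
Error at 11.1° = 0.0005° × 111000 × cos 11.1° ≈ 55.5 × 0.9813 = 54.462 m.
At 44.55°: 0.0005° × 111000 × cos 44.55° = 0.0005 × 111000 × 0.7126 ≈ 39.551 m.
The ratio reduces to cos 11.1° / cos 44.55° = 0.9813/0.7126 ≈ 1.3770.

1.377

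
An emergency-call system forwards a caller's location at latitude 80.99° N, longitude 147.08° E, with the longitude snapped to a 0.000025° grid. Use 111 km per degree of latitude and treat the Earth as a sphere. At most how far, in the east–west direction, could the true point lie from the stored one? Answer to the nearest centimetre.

22 centimetres

With a 0.000025° grid the true value lies within half a step, ±0.000025°/2 = ±1.25e-05°, of the stored one.
At latitude 80.99° a degree of longitude spans 111000 m × cos 80.99° = 111000 × 0.1566 ≈ 17383.4 m.
East–west error: 1.25e-05° × 17383.4 m/° ≈ 0.217292 m.
That is 0.217292 m = 21.729 cm.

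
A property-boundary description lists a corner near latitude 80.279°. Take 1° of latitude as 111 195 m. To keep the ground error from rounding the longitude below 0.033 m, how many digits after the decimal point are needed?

6

At 80.279° one degree of longitude covers 111195 × cos 80.279° ≈ 111195 × 0.1689 ≈ 18775.3 m.
Rounding to N decimal places gives at most 0.5 × 10⁻ᴺ degrees of error, i.e. 0.5 × 10⁻ᴺ × 18775.3 m.
Need 0.5 × 18775.3 × 10⁻ᴺ ≤ 0.033 → 10⁻ᴺ ≤ 3.515e-06, so N ≥ 5.45.
At 5 places the error can reach 0.0939 m, but 6 places keeps it to 0.00939 m.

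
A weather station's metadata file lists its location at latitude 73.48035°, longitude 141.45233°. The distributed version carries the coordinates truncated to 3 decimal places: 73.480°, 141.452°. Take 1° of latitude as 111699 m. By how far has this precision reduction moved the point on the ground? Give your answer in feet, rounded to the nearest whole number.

133 feet

Δlat = 73.48035 − 73.480 = +0.00035°; Δlon = 141.45233 − 141.452 = +0.00033°.
North–south shift: 0.00035 × 111699 = 39.0946 m.
East–west at this latitude: 0.00033° × 111699 × cos 73.48° ≈ 0.00033 × 31761.6 = 10.4813 m.
Combined displacement = (39.0946² + 10.4813²)^½ ≈ 40.4753 m.
Converting: 40.4753 m × 3.2808 ft/m ≈ 132.79 ft.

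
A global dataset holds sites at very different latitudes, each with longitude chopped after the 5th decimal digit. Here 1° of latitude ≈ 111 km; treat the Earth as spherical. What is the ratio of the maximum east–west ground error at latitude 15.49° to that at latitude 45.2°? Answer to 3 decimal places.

Truncating at 5 decimal places can drop up to a full unit in the last place, so the longitude may be off by as much as 1e-05°.
Error at 15.49° = 1e-05° × 111000 × cos 15.49° ≈ 1.11 × 0.9637 = 1.0697 m.
Error at 45.2° = 1e-05° × 111000 × cos 45.2° ≈ 1.11 × 0.7046 = 0.78214 m.
Ratio: 1.0697 / 0.78214 = cos 15.49° / cos 45.2° ≈ 1.3676.

1.368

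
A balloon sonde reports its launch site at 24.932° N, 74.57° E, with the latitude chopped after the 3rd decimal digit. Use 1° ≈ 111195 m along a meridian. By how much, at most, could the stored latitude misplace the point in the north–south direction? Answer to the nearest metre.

111 metres

Truncating at 3 decimal places can drop up to a full unit in the last place, so the latitude may be off by as much as 0.001°.
So the N–S error is at most 0.001 × 111195 = 111.195 m.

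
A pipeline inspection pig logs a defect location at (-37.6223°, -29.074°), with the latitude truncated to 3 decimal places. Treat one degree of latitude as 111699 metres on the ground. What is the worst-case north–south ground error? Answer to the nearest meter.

112 meters

Truncating at 3 decimal places can drop up to a full unit in the last place, so the latitude may be off by as much as 0.001°.
Along the meridian that is 0.001° × 111699 m/° = 111.699 m.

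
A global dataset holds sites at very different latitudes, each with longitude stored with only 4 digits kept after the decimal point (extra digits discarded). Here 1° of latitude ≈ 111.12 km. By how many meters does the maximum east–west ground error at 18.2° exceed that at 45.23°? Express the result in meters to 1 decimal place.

Truncating at 4 decimal places can drop up to a full unit in the last place, so the longitude may be off by as much as 0.0001°.
At 18.2°: 0.0001° × 111120 × cos 18.2° = 0.0001 × 111120 × 0.9500 ≈ 10.556 m.
Error at 45.23° = 0.0001° × 111120 × cos 45.23° ≈ 11.112 × 0.7043 = 7.8258 m.
So the lower-latitude error exceeds the higher by 10.556 − 7.8258 = 2.7303 m.

2.7 meters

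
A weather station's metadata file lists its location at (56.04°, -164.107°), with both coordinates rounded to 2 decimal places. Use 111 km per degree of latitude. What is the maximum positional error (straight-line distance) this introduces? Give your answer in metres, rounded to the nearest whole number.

Rounding to 2 decimal places leaves each coordinate within ±0.005° of the true value.
North–south component: 0.005° × 111000 = 555 m.
E–W at 56.04°: 0.005° × 111000 × cos 56.04° = 0.005 × 111000 × 0.5586 ≈ 310.031 m.
The two errors are perpendicular, so the maximum displacement is √(555² + 310.031²) ≈ 635.723 m.

636 metres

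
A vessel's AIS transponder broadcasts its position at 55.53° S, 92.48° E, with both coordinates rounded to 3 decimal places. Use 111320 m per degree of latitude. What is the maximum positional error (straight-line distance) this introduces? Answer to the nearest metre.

Rounding to 3 decimal places leaves each coordinate within ±0.0005° of the true value.
Latitude error → 0.0005 × 111320 = 55.66 m along the meridian.
East–west component at 55.53°: 0.0005° × 111320 × cos 55.53° ≈ 0.0005 × 63004.3 ≈ 31.5021 m.
The two errors are perpendicular, so the maximum displacement is √(55.66² + 31.5021²) ≈ 63.9564 m.

64 metres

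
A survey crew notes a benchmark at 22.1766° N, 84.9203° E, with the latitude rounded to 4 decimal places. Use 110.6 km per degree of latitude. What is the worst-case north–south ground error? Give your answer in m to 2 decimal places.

Rounding to 4 decimal places leaves the latitude within ±5e-05° of the true value.
North–south distance: 5e-05° × 110600 m/° = 5.53 m.

5.53 m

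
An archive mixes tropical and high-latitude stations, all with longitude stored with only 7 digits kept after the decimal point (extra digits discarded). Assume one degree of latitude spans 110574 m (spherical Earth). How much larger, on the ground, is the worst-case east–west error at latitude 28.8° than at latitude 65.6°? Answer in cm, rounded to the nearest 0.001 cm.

Truncating at 7 decimal places can drop up to a full unit in the last place, so the longitude may be off by as much as 1e-07°.
Error at 28.8° = 1e-07° × 110574 × cos 28.8° ≈ 0.011057 × 0.8763 = 0.0096897 m.
Error at 65.6° = 1e-07° × 110574 × cos 65.6° ≈ 0.011057 × 0.4131 = 0.0045679 m.
So the lower-latitude error exceeds the higher by 0.0096897 − 0.0045679 = 0.0051218 m.
That is 0.00512181 m = 0.51218 cm.

0.512 cm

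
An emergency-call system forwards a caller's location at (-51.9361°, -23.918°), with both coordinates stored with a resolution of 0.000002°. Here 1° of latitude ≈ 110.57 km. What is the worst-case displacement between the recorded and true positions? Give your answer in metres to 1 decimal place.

0.1 metres

With a 0.000002° grid the true value lies within half a step, ±0.000002°/2 = ±1e-06°, of the stored one.
N–S: 1e-06° × 110570 m/° = 0.11057 m.
East–west component at 51.9361°: 1e-06° × 110570 × cos 51.9361° ≈ 1e-06 × 68170.8 ≈ 0.0681708 m.
Combining orthogonally: (0.11057² + 0.0681708²)^½ ≈ 0.129896 m.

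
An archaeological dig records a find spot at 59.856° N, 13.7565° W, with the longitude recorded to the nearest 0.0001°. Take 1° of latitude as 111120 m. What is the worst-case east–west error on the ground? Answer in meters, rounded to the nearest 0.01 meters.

2.79 meters

Rounding to 4 decimal places leaves the longitude within ±5e-05° of the true value.
Parallels shrink by cos φ, so at 59.856° a degree of longitude is 111120 × 0.5022 ≈ 55801.7 m.
Maximum E–W displacement: 5e-05 × 55801.7 = 2.79008 m.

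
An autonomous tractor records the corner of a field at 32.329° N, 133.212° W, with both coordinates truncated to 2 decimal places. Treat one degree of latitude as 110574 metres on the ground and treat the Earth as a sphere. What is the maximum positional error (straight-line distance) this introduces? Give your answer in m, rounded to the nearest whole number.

1448 m

Truncating at 2 decimal places can drop up to a full unit in the last place, so each coordinate may be off by as much as 0.01°.
Latitude error → 0.01 × 110574 = 1105.74 m along the meridian.
Longitude error → 0.01 × 110574 × cos 32.329° = 0.01 × 110574 × 0.8450 ≈ 934.341 m.
The two errors are perpendicular, so the maximum displacement is √(1105.74² + 934.341²) ≈ 1447.64 m.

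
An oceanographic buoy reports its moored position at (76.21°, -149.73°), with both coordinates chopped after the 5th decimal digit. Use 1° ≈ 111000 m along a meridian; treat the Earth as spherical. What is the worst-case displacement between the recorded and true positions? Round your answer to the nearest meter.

1 meters

Truncating at 5 decimal places can drop up to a full unit in the last place, so each coordinate may be off by as much as 1e-05°.
North–south component: 1e-05° × 111000 = 1.11 m.
East–west component at 76.21°: 1e-05° × 111000 × cos 76.21° ≈ 1e-05 × 26458.4 ≈ 0.264584 m.
The two errors are perpendicular, so the maximum displacement is √(1.11² + 0.264584²) ≈ 1.1411 m.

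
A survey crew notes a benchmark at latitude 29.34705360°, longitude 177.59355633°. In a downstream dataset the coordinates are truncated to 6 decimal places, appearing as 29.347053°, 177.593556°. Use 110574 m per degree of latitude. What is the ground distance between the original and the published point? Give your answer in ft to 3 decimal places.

0.241 ft

Δlat = 29.34705360 − 29.347053 = +0.00000060°; Δlon = 177.59355633 − 177.593556 = +0.00000033°.
North–south shift: 0.00000060 × 110574 = 0.0663444 m.
East–west at this latitude: 0.00000033° × 110574 × cos 29.3471° ≈ 0.00000033 × 96383.7 = 0.0318066 m.
Hypotenuse of the two orthogonal shifts: √(0.0663444² + 0.0318066²) = 0.0735747 m.
Converting: 0.0735747 m × 3.2808 ft/m ≈ 0.24139 ft.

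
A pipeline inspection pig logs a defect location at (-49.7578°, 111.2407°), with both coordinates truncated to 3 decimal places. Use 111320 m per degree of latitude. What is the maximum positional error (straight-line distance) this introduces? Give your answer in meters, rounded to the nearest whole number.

133 meters

Truncating at 3 decimal places can drop up to a full unit in the last place, so each coordinate may be off by as much as 0.001°.
North–south component: 0.001° × 111320 = 111.32 m.
E–W at 49.7578°: 0.001° × 111320 × cos 49.7578° = 0.001 × 111320 × 0.6460 ≈ 71.915 m.
Combining orthogonally: (111.32² + 71.915²)^½ ≈ 132.529 m.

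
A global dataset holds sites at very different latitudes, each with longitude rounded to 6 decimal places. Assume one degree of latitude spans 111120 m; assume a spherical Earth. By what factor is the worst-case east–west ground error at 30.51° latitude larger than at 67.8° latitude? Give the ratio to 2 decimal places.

Rounding to 6 decimal places leaves the longitude within ±5e-07° of the true value.
At 30.51°: 5e-07° × 111120 × cos 30.51° = 5e-07 × 111120 × 0.8615 ≈ 0.047867 m.
Error at 67.8° = 5e-07° × 111120 × cos 67.8° ≈ 0.05556 × 0.3778 = 0.020993 m.
The ratio reduces to cos 30.51° / cos 67.8° = 0.8615/0.3778 ≈ 2.2802.

2.28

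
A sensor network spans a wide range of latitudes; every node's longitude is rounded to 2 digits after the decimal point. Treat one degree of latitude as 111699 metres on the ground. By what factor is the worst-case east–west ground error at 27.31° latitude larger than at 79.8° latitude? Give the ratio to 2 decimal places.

5.02

Rounding to 2 decimal places leaves the longitude within ±0.005° of the true value.
Error at 27.31° = 0.005° × 111699 × cos 27.31° ≈ 558.5 × 0.8885 = 496.24 m.
At 79.8°: 0.005° × 111699 × cos 79.8° = 0.005 × 111699 × 0.1771 ≈ 98.901 m.
Ratio: 496.24 / 98.901 = cos 27.31° / cos 79.8° ≈ 5.0176.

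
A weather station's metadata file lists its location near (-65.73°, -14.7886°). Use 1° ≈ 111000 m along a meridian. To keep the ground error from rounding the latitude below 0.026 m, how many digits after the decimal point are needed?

7

One degree of latitude covers 111000 m.
With N decimal places the half-ulp bound is 0.5·10⁻ᴺ°, or 0.5·10⁻ᴺ × 111000 m on the ground.
Need 0.5 × 111000 × 10⁻ᴺ ≤ 0.026 → 10⁻ᴺ ≤ 4.685e-07, so N ≥ 6.33.
N = 6 would give 0.0555 m (too coarse); N = 7 gives 0.00555 m ≤ 0.026 m.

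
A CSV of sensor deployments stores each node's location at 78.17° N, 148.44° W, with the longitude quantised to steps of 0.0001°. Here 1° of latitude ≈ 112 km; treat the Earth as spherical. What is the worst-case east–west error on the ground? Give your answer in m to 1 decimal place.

1.1 m

With a 0.0001° grid the true value lies within half a step, ±0.0001°/2 = ±5e-05°, of the stored one.
At latitude 78.17° a degree of longitude spans 112000 m × cos 78.17° = 112000 × 0.2050 ≈ 22961 m.
Maximum E–W displacement: 5e-05 × 22961 = 1.14805 m.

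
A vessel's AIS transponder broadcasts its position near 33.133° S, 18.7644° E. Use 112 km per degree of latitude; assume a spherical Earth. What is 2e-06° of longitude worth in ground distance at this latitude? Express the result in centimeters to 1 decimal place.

18.8 centimeters

2e-06° of longitude at 33.133° is 2e-06 × 112000 × cos 33.133° ≈ 2e-06 × 93789.3 = 0.187579 m.
That is 0.187579 m = 18.758 cm.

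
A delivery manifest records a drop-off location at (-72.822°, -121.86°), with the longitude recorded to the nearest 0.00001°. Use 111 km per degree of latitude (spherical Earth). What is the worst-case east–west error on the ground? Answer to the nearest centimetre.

16 centimetres

Rounding to 5 decimal places leaves the longitude within ±5e-06° of the true value.
Parallels shrink by cos φ, so at 72.822° a degree of longitude is 111000 × 0.2953 ≈ 32782.9 m.
Maximum E–W displacement: 5e-06 × 32782.9 = 0.163914 m.
That is 0.163914 m = 16.391 cm.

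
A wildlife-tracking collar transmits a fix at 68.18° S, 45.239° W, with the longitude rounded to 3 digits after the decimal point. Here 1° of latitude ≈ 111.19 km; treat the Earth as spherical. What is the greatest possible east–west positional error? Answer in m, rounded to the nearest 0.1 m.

20.7 m

Rounding to 3 decimal places leaves the longitude within ±0.0005° of the true value.
One degree of longitude at 68.18° is 111190 × cos 68.18° ≈ 111190 × 0.3717 = 41328.4 m.
So at most 0.0005° × 41328.4 ≈ 20.6642 m east–west.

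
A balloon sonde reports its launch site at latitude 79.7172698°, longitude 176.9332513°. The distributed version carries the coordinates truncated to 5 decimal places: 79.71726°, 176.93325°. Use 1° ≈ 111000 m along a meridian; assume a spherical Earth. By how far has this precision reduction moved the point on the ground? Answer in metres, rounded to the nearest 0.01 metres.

Δlat = 79.7172698 − 79.71726 = +0.0000098°; Δlon = 176.9332513 − 176.93325 = +0.0000013°.
North–south shift: 0.0000098 × 111000 = 1.0878 m.
E–W at 79.7173°: 0.0000013° × 111000 × cos 79.7173° = 0.0000013 × 111000 × 0.1785 ≈ 0.0257584 m.
Distance: √(1.0878² + 0.0257584²) ≈ 1.0881 m.

1.09 metres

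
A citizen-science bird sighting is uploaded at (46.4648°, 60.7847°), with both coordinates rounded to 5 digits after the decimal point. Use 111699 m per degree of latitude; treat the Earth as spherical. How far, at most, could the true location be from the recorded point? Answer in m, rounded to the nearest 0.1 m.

0.7 m

Rounding to 5 decimal places leaves each coordinate within ±5e-06° of the true value.
Latitude error → 5e-06 × 111699 = 0.558495 m along the meridian.
Longitude error → 5e-06 × 111699 × cos 46.4648° = 5e-06 × 111699 × 0.6888 ≈ 0.384691 m.
Combining orthogonally: (0.558495² + 0.384691²)^½ ≈ 0.678162 m.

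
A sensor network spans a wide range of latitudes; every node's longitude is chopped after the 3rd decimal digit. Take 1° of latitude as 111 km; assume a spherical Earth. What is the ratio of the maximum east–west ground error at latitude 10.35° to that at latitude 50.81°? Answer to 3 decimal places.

Truncating at 3 decimal places can drop up to a full unit in the last place, so the longitude may be off by as much as 0.001°.
Error at 10.35° = 0.001° × 111000 × cos 10.35° ≈ 111 × 0.9837 = 109.19 m.
At 50.81°: 0.001° × 111000 × cos 50.81° = 0.001 × 111000 × 0.6319 ≈ 70.14 m.
The ratio reduces to cos 10.35° / cos 50.81° = 0.9837/0.6319 ≈ 1.5568.

1.557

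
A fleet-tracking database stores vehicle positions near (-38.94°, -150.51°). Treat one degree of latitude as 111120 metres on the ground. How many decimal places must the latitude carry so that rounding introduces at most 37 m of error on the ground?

4 decimal places

One degree of latitude covers 111120 m.
N decimal places → at most half a unit in the last place, 0.5 × 10⁻ᴺ° = 111120/2 × 10⁻ᴺ m.
Need 0.5 × 111120 × 10⁻ᴺ ≤ 37 → 10⁻ᴺ ≤ 6.659e-04, so N ≥ 3.18.
So 4 decimal places suffice (5.56 m); 3 would allow up to 55.6 m.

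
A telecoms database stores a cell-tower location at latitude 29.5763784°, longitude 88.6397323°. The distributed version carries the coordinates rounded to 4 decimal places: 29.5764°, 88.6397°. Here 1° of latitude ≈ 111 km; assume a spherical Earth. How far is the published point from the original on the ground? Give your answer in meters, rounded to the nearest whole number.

The latitude changed by -0.0000216° and the longitude by +0.0000323°.
N–S: -0.0000216° × 111000 m/° = -2.3976 m.
East–west at this latitude: 0.0000323° × 111000 × cos 29.5764° ≈ 0.0000323 × 96536.5 = 3.11813 m.
Hypotenuse of the two orthogonal shifts: √(2.3976² + 3.11813²) = 3.93335 m.

4 meters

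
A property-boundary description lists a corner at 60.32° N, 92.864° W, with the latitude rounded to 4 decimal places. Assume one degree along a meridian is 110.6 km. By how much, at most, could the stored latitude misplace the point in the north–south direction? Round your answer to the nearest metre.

6 metres

Rounding to 4 decimal places leaves the latitude within ±5e-05° of the true value.
Along the meridian that is 5e-05° × 110600 m/° = 5.53 m.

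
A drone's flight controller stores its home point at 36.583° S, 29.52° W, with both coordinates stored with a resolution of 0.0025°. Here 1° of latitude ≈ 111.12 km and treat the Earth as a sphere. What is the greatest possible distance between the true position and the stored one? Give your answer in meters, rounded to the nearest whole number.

178 meters

With a 0.0025° grid the true value lies within half a step, ±0.0025°/2 = ±0.00125°, of the stored one.
N–S: 0.00125° × 111120 m/° = 138.9 m.
E–W at 36.583°: 0.00125° × 111120 × cos 36.583° = 0.00125 × 111120 × 0.8030 ≈ 111.536 m.
The two errors are perpendicular, so the maximum displacement is √(138.9² + 111.536²) ≈ 178.139 m.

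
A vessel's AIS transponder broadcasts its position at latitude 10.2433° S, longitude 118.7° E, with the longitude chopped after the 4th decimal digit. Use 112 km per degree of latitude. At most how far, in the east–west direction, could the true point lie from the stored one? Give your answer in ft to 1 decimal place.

36.2 ft

Truncating at 4 decimal places can drop up to a full unit in the last place, so the longitude may be off by as much as 0.0001°.
Parallels shrink by cos φ, so at 10.2433° a degree of longitude is 112000 × 0.9841 ≈ 110215 m.
Maximum E–W displacement: 0.0001 × 110215 = 11.0215 m.
Converting: 11.0215 m × 3.2808 ft/m ≈ 36.16 ft.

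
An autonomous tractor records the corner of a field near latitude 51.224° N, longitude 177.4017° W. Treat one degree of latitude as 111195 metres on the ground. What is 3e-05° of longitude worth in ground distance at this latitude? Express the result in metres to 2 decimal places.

One degree of longitude here spans 111195 × cos 51.224° = 111195 × 0.6263 ≈ 69638.9 m; 3e-05° of that is 2.08917 m.

2.09 metres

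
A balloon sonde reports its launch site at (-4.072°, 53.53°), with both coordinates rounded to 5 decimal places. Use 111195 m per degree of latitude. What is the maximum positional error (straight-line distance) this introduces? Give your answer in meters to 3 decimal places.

Rounding to 5 decimal places leaves each coordinate within ±5e-06° of the true value.
North–south component: 5e-06° × 111195 = 0.555975 m.
Longitude error → 5e-06 × 111195 × cos 4.072° = 5e-06 × 111195 × 0.9975 ≈ 0.554571 m.
The two errors are perpendicular, so the maximum displacement is √(0.555975² + 0.554571²) ≈ 0.785276 m.

0.785 meters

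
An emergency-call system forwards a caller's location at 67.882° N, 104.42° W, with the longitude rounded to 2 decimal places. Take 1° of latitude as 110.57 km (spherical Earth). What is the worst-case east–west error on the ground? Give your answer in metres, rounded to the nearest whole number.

208 metres

Rounding to 2 decimal places leaves the longitude within ±0.005° of the true value.
One degree of longitude at 67.882° is 110570 × cos 67.882° ≈ 110570 × 0.3765 = 41631.3 m.
East–west error: 0.005° × 41631.3 m/° ≈ 208.156 m.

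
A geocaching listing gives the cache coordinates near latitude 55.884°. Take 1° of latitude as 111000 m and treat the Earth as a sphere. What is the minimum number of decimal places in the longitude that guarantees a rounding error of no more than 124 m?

3

At 55.884° one degree of longitude covers 111000 × cos 55.884° ≈ 111000 × 0.5609 ≈ 62256.6 m.
Rounding to N decimal places gives at most 0.5 × 10⁻ᴺ degrees of error, i.e. 0.5 × 10⁻ᴺ × 62256.6 m.
Need 0.5 × 62256.6 × 10⁻ᴺ ≤ 124 → 10⁻ᴺ ≤ 3.984e-03, so N ≥ 2.40.
N = 2 would give 311 m (too coarse); N = 3 gives 31.1 m ≤ 124 m.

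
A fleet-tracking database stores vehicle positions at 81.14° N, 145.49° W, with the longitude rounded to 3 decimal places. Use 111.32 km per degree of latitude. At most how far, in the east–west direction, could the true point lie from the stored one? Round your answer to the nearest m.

Rounding to 3 decimal places leaves the longitude within ±0.0005° of the true value.
Parallels shrink by cos φ, so at 81.14° a degree of longitude is 111320 × 0.1540 ≈ 17145.6 m.
Maximum E–W displacement: 0.0005 × 17145.6 = 8.57279 m.

9 m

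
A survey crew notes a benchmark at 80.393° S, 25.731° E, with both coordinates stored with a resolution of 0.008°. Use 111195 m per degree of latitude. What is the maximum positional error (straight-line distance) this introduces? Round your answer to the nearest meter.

451 meters

With a 0.008° grid the true value lies within half a step, ±0.008°/2 = ±0.004°, of the stored one.
Latitude error → 0.004 × 111195 = 444.78 m along the meridian.
East–west component at 80.393°: 0.004° × 111195 × cos 80.393° ≈ 0.004 × 18557.2 ≈ 74.229 m.
Combining orthogonally: (444.78² + 74.229²)^½ ≈ 450.931 m.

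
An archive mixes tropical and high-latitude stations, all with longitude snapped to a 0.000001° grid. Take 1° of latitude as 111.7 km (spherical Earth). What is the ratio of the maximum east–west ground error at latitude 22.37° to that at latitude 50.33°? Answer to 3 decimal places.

With a 0.000001° grid the true value lies within half a step, ±0.000001°/2 = ±5e-07°, of the stored one.
Error at 22.37° = 5e-07° × 111700 × cos 22.37° ≈ 0.05585 × 0.9247 = 0.051647 m.
At 50.33°: 5e-07° × 111700 × cos 50.33° = 5e-07 × 111700 × 0.6384 ≈ 0.035653 m.
The ratio reduces to cos 22.37° / cos 50.33° = 0.9247/0.6384 ≈ 1.4486.

1.449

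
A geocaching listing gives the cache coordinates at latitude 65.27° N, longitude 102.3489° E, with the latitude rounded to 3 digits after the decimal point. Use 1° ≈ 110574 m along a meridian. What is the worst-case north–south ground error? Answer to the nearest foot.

Rounding to 3 decimal places leaves the latitude within ±0.0005° of the true value.
Along the meridian that is 0.0005° × 110574 m/° = 55.287 m.
Converting: 55.287 m × 3.2808 ft/m ≈ 181.39 ft.

181 feet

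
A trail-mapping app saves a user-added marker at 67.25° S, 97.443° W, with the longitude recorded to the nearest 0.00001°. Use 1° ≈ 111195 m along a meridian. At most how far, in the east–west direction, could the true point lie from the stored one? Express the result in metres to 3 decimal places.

Rounding to 5 decimal places leaves the longitude within ±5e-06° of the true value.
Parallels shrink by cos φ, so at 67.25° a degree of longitude is 111195 × 0.3867 ≈ 43000.3 m.
East–west error: 5e-06° × 43000.3 m/° ≈ 0.215002 m.

0.215 metres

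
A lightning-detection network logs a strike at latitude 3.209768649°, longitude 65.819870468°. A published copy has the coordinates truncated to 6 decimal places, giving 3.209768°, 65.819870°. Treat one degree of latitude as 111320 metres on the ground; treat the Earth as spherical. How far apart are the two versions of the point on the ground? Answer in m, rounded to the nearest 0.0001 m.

The latitude changed by +0.000000649° and the longitude by +0.000000468°.
N–S: 0.000000649° × 111320 m/° = 0.0722467 m.
E–W at 3.20977°: 0.000000468° × 111320 × cos 3.20977° = 0.000000468 × 111320 × 0.9984 ≈ 0.052016 m.
Hypotenuse of the two orthogonal shifts: √(0.0722467² + 0.052016²) = 0.0890239 m.

0.0890 m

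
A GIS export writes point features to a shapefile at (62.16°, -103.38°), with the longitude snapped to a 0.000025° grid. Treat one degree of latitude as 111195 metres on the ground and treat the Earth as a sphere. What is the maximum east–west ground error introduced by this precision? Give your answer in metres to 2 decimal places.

0.65 metres

With a 0.000025° grid the true value lies within half a step, ±0.000025°/2 = ±1.25e-05°, of the stored one.
At latitude 62.16° a degree of longitude spans 111195 m × cos 62.16° = 111195 × 0.4670 ≈ 51928.5 m.
So at most 1.25e-05° × 51928.5 ≈ 0.649106 m east–west.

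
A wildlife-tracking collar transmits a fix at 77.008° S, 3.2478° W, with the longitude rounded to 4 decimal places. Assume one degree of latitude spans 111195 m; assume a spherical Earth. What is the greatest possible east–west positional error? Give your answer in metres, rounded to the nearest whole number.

1 metres

Rounding to 4 decimal places leaves the longitude within ±5e-05° of the true value.
Parallels shrink by cos φ, so at 77.008° a degree of longitude is 111195 × 0.2248 ≈ 24998.3 m.
East–west error: 5e-05° × 24998.3 m/° ≈ 1.24992 m.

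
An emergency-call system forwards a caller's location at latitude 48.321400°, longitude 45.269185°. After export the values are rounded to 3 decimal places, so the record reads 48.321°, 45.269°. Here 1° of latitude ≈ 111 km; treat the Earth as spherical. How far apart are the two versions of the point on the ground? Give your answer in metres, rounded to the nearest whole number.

The latitude changed by +0.000400° and the longitude by +0.000185°.
North–south shift: 0.000400 × 111000 = 44.4 m.
East–west at this latitude: 0.000185° × 111000 × cos 48.321° ≈ 0.000185 × 73810.2 = 13.6549 m.
Combined displacement = (44.4² + 13.6549²)^½ ≈ 46.4523 m.

46 metres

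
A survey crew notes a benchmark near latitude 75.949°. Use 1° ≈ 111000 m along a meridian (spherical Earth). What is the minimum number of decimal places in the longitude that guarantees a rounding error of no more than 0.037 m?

At 75.949° one degree of longitude covers 111000 × cos 75.949° ≈ 111000 × 0.2428 ≈ 26949.2 m.
With N decimal places the half-ulp bound is 0.5·10⁻ᴺ°, or 0.5·10⁻ᴺ × 26949.2 m on the ground.
Need 0.5 × 26949.2 × 10⁻ᴺ ≤ 0.037 → 10⁻ᴺ ≤ 2.746e-06, so N ≥ 5.56.
So 6 decimal places suffice (0.0135 m); 5 would allow up to 0.135 m.

6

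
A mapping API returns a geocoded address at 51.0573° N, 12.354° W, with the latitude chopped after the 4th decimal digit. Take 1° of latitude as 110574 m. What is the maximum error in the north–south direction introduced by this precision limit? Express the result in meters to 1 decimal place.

11.1 meters

Truncating at 4 decimal places can drop up to a full unit in the last place, so the latitude may be off by as much as 0.0001°.
So the N–S error is at most 0.0001 × 110574 = 11.0574 m.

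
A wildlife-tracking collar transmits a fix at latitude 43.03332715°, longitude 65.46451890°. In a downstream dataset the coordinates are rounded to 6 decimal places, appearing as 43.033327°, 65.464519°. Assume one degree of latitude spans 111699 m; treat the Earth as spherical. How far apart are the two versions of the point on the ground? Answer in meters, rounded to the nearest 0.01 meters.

The latitude changed by +0.00000015° and the longitude by -0.00000010°.
N–S: 0.00000015° × 111699 m/° = 0.0167548 m.
East–west at this latitude: -0.00000010° × 111699 × cos 43.0333° ≈ -0.00000010 × 81647.2 = -0.00816471 m.
Hypotenuse of the two orthogonal shifts: √(0.0167548² + 0.00816471²) = 0.0186383 m.

0.02 meters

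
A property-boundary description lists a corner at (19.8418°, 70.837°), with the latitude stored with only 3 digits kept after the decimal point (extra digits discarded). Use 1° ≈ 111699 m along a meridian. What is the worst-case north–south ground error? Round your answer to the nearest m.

Truncating at 3 decimal places can drop up to a full unit in the last place, so the latitude may be off by as much as 0.001°.
North–south distance: 0.001° × 111699 m/° = 111.699 m.

112 m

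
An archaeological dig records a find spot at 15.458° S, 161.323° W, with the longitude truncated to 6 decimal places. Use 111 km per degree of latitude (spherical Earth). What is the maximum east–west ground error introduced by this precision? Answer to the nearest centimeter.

11 centimeters

Truncating at 6 decimal places can drop up to a full unit in the last place, so the longitude may be off by as much as 1e-06°.
At latitude 15.458° a degree of longitude spans 111000 m × cos 15.458° = 111000 × 0.9638 ≈ 106985 m.
So at most 1e-06° × 106985 ≈ 0.106985 m east–west.
That is 0.106985 m = 10.698 cm.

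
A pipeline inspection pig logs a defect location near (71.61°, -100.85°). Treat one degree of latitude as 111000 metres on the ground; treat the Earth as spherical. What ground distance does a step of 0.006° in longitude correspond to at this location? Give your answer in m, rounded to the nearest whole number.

210 m

One degree of longitude here spans 111000 × cos 71.61° = 111000 × 0.3155 ≈ 35018.7 m; 0.006° of that is 210.112 m.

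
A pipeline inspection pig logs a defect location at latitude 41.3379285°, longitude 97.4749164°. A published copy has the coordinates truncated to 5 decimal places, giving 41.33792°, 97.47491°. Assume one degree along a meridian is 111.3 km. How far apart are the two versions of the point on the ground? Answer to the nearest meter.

The latitude changed by +0.0000085° and the longitude by +0.0000064°.
North–south shift: 0.0000085 × 111300 = 0.94605 m.
E–W at 41.3379°: 0.0000064° × 111300 × cos 41.3379° = 0.0000064 × 111300 × 0.7508 ≈ 0.534829 m.
Hypotenuse of the two orthogonal shifts: √(0.94605² + 0.534829²) = 1.08676 m.

1 meters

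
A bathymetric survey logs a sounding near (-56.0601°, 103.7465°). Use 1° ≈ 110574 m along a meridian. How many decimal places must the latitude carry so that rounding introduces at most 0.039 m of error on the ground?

7 decimal places

One degree of latitude covers 110574 m.
N decimal places → at most half a unit in the last place, 0.5 × 10⁻ᴺ° = 110574/2 × 10⁻ᴺ m.
Setting 55287 × 10⁻ᴺ ≤ 0.039 gives 10ᴺ ≥ 1.418e+06, i.e. N ≥ 6.15.
At 6 places the error can reach 0.0553 m, but 7 places keeps it to 0.00553 m.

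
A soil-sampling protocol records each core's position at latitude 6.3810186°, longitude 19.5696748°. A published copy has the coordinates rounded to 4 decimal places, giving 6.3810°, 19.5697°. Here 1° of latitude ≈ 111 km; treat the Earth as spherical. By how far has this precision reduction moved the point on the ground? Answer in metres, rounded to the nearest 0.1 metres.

3.5 metres

The latitude changed by +0.0000186° and the longitude by -0.0000252°.
North–south shift: 0.0000186 × 111000 = 2.0646 m.
E–W at 6.381°: -0.0000252° × 111000 × cos 6.381° = -0.0000252 × 111000 × 0.9938 ≈ -2.77987 m.
Hypotenuse of the two orthogonal shifts: √(2.0646² + 2.77987²) = 3.46269 m.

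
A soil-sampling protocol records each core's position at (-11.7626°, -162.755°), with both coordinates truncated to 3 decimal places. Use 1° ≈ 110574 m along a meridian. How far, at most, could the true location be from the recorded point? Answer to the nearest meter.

155 meters

Truncating at 3 decimal places can drop up to a full unit in the last place, so each coordinate may be off by as much as 0.001°.
N–S: 0.001° × 110574 m/° = 110.574 m.
Longitude error → 0.001 × 110574 × cos 11.7626° = 0.001 × 110574 × 0.9790 ≈ 108.252 m.
The two errors are perpendicular, so the maximum displacement is √(110.574² + 108.252²) ≈ 154.742 m.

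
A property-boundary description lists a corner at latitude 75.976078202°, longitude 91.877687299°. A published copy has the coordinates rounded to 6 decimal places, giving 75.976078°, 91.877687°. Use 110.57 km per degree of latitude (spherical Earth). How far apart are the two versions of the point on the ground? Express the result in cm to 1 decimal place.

Δlat = 75.976078202 − 75.976078 = +0.000000202°; Δlon = 91.877687299 − 91.877687 = +0.000000299°.
North–south shift: 0.000000202 × 110570 = 0.0223351 m.
E–W at 75.9761°: 0.000000299° × 110570 × cos 75.9761° = 0.000000299 × 110570 × 0.2423 ≈ 0.00801143 m.
Hypotenuse of the two orthogonal shifts: √(0.0223351² + 0.00801143²) = 0.0237285 m.
That is 0.0237285 m = 2.3728 cm.

2.4 cm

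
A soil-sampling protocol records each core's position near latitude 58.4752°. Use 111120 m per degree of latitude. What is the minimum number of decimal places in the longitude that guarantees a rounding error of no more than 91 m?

3

At 58.4752° one degree of longitude covers 111120 × cos 58.4752° ≈ 111120 × 0.5229 ≈ 58101 m.
With N decimal places the half-ulp bound is 0.5·10⁻ᴺ°, or 0.5·10⁻ᴺ × 58101 m on the ground.
Setting 29050.5 × 10⁻ᴺ ≤ 91 gives 10ᴺ ≥ 319.2, i.e. N ≥ 2.50.
N = 2 would give 291 m (too coarse); N = 3 gives 29.1 m ≤ 91 m.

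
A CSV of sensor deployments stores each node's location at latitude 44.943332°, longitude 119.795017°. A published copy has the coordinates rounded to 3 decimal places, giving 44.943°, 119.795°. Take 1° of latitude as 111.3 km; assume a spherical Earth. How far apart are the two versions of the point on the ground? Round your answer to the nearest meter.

Δlat = 44.943332 − 44.943 = +0.000332°; Δlon = 119.795017 − 119.795 = +0.000017°.
N–S: 0.000332° × 111300 m/° = 36.9516 m.
East–west at this latitude: 0.000017° × 111300 × cos 44.943° ≈ 0.000017 × 78779.2 = 1.33925 m.
Combined displacement = (36.9516² + 1.33925²)^½ ≈ 36.9759 m.

37 meters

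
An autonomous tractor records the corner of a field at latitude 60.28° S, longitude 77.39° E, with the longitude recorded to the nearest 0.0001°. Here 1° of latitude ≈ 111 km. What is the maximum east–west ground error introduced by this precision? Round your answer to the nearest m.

3 m

Rounding to 4 decimal places leaves the longitude within ±5e-05° of the true value.
At latitude 60.28° a degree of longitude spans 111000 m × cos 60.28° = 111000 × 0.4958 ≈ 55029.6 m.
Maximum E–W displacement: 5e-05 × 55029.6 = 2.75148 m.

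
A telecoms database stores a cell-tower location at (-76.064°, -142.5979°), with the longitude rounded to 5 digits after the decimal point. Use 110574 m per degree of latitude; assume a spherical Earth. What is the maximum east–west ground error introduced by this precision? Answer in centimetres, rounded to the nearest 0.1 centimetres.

Rounding to 5 decimal places leaves the longitude within ±5e-06° of the true value.
At latitude 76.064° a degree of longitude spans 110574 m × cos 76.064° = 110574 × 0.2408 ≈ 26630.4 m.
East–west error: 5e-06° × 26630.4 m/° ≈ 0.133152 m.
That is 0.133152 m = 13.315 cm.

13.3 centimetres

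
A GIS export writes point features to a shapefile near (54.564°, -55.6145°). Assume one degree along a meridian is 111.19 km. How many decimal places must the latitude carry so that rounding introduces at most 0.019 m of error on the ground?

7 decimal places

One degree of latitude covers 111190 m.
With N decimal places the half-ulp bound is 0.5·10⁻ᴺ°, or 0.5·10⁻ᴺ × 111190 m on the ground.
Setting 55595 × 10⁻ᴺ ≤ 0.019 gives 10ᴺ ≥ 2.926e+06, i.e. N ≥ 6.47.
So 7 decimal places suffice (0.00556 m); 6 would allow up to 0.0556 m.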